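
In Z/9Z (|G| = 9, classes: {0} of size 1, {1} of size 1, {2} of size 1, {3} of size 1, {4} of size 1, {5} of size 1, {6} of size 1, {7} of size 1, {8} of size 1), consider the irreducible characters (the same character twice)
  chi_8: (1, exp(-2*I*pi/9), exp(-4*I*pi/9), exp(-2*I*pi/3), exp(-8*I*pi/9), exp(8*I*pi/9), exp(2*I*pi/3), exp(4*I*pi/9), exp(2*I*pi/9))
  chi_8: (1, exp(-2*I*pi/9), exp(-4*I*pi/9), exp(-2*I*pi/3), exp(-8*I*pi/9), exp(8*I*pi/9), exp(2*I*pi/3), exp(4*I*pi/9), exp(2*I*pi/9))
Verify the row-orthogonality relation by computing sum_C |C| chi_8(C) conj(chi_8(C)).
Sum = 9 = |G| = 9; so <chi_8, chi_8> = 1 (norm-1 confirms irreducibility).

Solution. Compute term by term over conjugacy classes (|C| * chi_8(C) * conj(chi_8(C))):
  1*(1)*conj(1) + 1*(exp(-2*I*pi/9))*conj(exp(-2*I*pi/9)) + 1*(exp(-4*I*pi/9))*conj(exp(-4*I*pi/9)) + 1*(exp(-2*I*pi/3))*conj(exp(-2*I*pi/3)) + 1*(exp(-8*I*pi/9))*conj(exp(-8*I*pi/9)) + 1*(exp(8*I*pi/9))*conj(exp(8*I*pi/9)) + 1*(exp(2*I*pi/3))*conj(exp(2*I*pi/3)) + 1*(exp(4*I*pi/9))*conj(exp(4*I*pi/9)) + 1*(exp(2*I*pi/9))*conj(exp(2*I*pi/9))
  = (1) + (1) + (1) + (1) + (1) + (1) + (1) + (1) + (1)
  = 9.
(Exp terms are combined using exp(i*s)*conj(exp(i*t)) = exp(i*(s-t)), and sums of them are collapsed using the identity that for every m > 1 the m distinct m-th roots of unity sum to 0, e.g. 1 + exp(2*I*pi/3) + exp(-2*I*pi/3) = 0.)
Dividing by |G| = 9 gives 9/9 = 1, matching the row-orthogonality relation <chi_8, chi_8> = [chi_8 = chi_8].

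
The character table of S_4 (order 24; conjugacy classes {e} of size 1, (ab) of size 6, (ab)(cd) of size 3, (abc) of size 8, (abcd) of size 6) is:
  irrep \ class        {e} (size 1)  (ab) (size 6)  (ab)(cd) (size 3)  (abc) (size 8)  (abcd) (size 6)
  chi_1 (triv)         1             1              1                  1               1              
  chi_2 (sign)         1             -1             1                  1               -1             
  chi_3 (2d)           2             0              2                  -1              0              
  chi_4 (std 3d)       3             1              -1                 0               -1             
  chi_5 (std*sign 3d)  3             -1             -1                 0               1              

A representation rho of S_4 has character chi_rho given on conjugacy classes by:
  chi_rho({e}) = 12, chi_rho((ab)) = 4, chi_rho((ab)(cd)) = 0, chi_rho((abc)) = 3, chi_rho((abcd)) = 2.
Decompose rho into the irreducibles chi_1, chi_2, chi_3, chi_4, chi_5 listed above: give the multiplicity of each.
Multiplicities: chi_1: 3, chi_2: 0, chi_3: 0, chi_4: 2, chi_5: 1.

Use <chi_rho, chi> = (1/|G|) sum_C |C| * chi_rho(C) * conj(chi(C)) with |G| = 24 for each irreducible chi in the table:
  <chi_rho, chi_1> = (1/24)[1*(12)*conj(1) + 6*(4)*conj(1) + 3*(0)*conj(1) + 8*(3)*conj(1) + 6*(2)*conj(1)]
      = (1/24)[(12) + (24) + (0) + (24) + (12)] = 72/24 = 3
  <chi_rho, chi_2> = (1/24)[1*(12)*conj(1) + 6*(4)*conj(-1) + 3*(0)*conj(1) + 8*(3)*conj(1) + 6*(2)*conj(-1)]
      = (1/24)[(12) + (-24) + (0) + (24) + (-12)] = 0/24 = 0
  <chi_rho, chi_3> = (1/24)[1*(12)*conj(2) + 6*(4)*conj(0) + 3*(0)*conj(2) + 8*(3)*conj(-1) + 6*(2)*conj(0)]
      = (1/24)[(24) + (0) + (0) + (-24) + (0)] = 0/24 = 0
  <chi_rho, chi_4> = (1/24)[1*(12)*conj(3) + 6*(4)*conj(1) + 3*(0)*conj(-1) + 8*(3)*conj(0) + 6*(2)*conj(-1)]
      = (1/24)[(36) + (24) + (0) + (0) + (-12)] = 48/24 = 2
  <chi_rho, chi_5> = (1/24)[1*(12)*conj(3) + 6*(4)*conj(-1) + 3*(0)*conj(-1) + 8*(3)*conj(0) + 6*(2)*conj(1)]
      = (1/24)[(36) + (-24) + (0) + (0) + (12)] = 24/24 = 1
Dimension check: dim(rho) = sum (mult * dim) = 3*1 + 0*1 + 0*2 + 2*3 + 1*3 = 12 = chi_rho(e) = 12.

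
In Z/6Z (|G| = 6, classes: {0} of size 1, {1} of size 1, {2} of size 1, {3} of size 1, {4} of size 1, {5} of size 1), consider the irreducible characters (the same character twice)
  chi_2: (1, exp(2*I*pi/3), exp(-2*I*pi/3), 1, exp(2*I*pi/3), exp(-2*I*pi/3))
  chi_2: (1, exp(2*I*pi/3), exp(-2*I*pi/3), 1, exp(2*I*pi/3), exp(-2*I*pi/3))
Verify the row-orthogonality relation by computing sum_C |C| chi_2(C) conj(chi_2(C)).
Sum = 6 = |G| = 6; so <chi_2, chi_2> = 1 (norm-1 confirms irreducibility).

Explanation: Compute term by term over conjugacy classes (|C| * chi_2(C) * conj(chi_2(C))):
  1*(1)*conj(1) + 1*(exp(2*I*pi/3))*conj(exp(2*I*pi/3)) + 1*(exp(-2*I*pi/3))*conj(exp(-2*I*pi/3)) + 1*(1)*conj(1) + 1*(exp(2*I*pi/3))*conj(exp(2*I*pi/3)) + 1*(exp(-2*I*pi/3))*conj(exp(-2*I*pi/3))
  = (1) + (1) + (1) + (1) + (1) + (1)
  = 6.
(Exp terms are combined using exp(i*s)*conj(exp(i*t)) = exp(i*(s-t)), and sums of them are collapsed using the identity that for every m > 1 the m distinct m-th roots of unity sum to 0, e.g. 1 + exp(2*I*pi/3) + exp(-2*I*pi/3) = 0.)
Dividing by |G| = 6 gives 6/6 = 1, matching the row-orthogonality relation <chi_2, chi_2> = [chi_2 = chi_2].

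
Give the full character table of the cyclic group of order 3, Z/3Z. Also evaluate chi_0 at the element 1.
Character table of Z/3Z (irreps indexed chi_0,...,chi_2 with chi_k(m) = zeta_3^(k*m), zeta_3 = exp(2*pi*i/3)):
  irrep \ class  {0} (size 1)  {1} (size 1)    {2} (size 1)  
  chi_0          1             1               1             
  chi_1          1             exp(2*I*pi/3)   exp(-2*I*pi/3)
  chi_2          1             exp(-2*I*pi/3)  exp(2*I*pi/3) 

Spot check: chi_0(1) = zeta_3^(0*1) = zeta_3^0 = 1.

Proof sketch: Z/3Z is abelian, so all 3 irreducible complex representations are 1-dimensional. They are given by chi_k(m) = zeta_3^(k*m) for k = 0,...,2. Row orthogonality: sum_m chi_k(m) conj(chi_l(m)) = 3 * [k = l].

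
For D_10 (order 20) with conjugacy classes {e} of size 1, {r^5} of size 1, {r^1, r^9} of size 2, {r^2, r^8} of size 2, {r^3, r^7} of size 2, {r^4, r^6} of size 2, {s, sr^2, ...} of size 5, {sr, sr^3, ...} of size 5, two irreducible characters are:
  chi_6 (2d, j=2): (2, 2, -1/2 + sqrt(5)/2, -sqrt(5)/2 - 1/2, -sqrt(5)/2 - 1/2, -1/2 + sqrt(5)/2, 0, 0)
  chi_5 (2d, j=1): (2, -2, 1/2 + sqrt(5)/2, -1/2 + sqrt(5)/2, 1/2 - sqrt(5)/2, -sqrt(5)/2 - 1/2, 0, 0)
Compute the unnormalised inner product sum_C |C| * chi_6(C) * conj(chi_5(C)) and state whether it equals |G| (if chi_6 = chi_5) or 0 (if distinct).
Sum = 0; so <chi_6, chi_5> = 0 (distinct irreducibles are orthogonal).

Working: Compute term by term over conjugacy classes (|C| * chi_6(C) * conj(chi_5(C))):
  1*(2)*conj(2) + 1*(2)*conj(-2) + 2*(-1/2 + sqrt(5)/2)*conj(1/2 + sqrt(5)/2) + 2*(-sqrt(5)/2 - 1/2)*conj(-1/2 + sqrt(5)/2) + 2*(-sqrt(5)/2 - 1/2)*conj(1/2 - sqrt(5)/2) + 2*(-1/2 + sqrt(5)/2)*conj(-sqrt(5)/2 - 1/2) + 5*(0)*conj(0) + 5*(0)*conj(0)
  = (4) + (-4) + (2) + (-2) + (2) + (-2) + (0) + (0)
  = 0.
Dividing by |G| = 20 gives 0/20 = 0, matching the row-orthogonality relation <chi_6, chi_5> = [chi_6 = chi_5].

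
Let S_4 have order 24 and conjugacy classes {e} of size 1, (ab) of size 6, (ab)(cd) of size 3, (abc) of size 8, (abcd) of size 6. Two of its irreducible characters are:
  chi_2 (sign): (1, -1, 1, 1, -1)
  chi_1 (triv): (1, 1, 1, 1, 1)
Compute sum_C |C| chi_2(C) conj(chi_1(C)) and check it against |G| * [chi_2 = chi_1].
Sum = 0; so <chi_2, chi_1> = 0 (distinct irreducibles are orthogonal).

Proof sketch: Compute term by term over conjugacy classes (|C| * chi_2(C) * conj(chi_1(C))):
  1*(1)*conj(1) + 6*(-1)*conj(1) + 3*(1)*conj(1) + 8*(1)*conj(1) + 6*(-1)*conj(1)
  = (1) + (-6) + (3) + (8) + (-6)
  = 0.
Dividing by |G| = 24 gives 0/24 = 0, matching the row-orthogonality relation <chi_2, chi_1> = [chi_2 = chi_1].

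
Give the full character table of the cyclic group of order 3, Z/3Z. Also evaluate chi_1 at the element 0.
Character table of Z/3Z (irreps indexed chi_0,...,chi_2 with chi_k(m) = zeta_3^(k*m), zeta_3 = exp(2*pi*i/3)):
  irrep \ class  {0} (size 1)  {1} (size 1)    {2} (size 1)  
  chi_0          1             1               1             
  chi_1          1             exp(2*I*pi/3)   exp(-2*I*pi/3)
  chi_2          1             exp(-2*I*pi/3)  exp(2*I*pi/3) 

Spot check: chi_1(0) = zeta_3^(1*0) = zeta_3^0 = 1.

Explanation: Z/3Z is abelian, so all 3 irreducible complex representations are 1-dimensional. They are given by chi_k(m) = zeta_3^(k*m) for k = 0,...,2. Row orthogonality: sum_m chi_k(m) conj(chi_l(m)) = 3 * [k = l].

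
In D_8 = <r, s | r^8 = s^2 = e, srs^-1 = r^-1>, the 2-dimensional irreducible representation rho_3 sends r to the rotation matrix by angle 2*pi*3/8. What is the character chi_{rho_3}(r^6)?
chi_{rho_3}(r^6) = 2*cos(2*pi*3*6/8) = 0

Solution. rho_3(r^6) is rotation by angle 2*pi*3*6/8, whose trace is 2*cos(2*pi*3*6/8) = 0.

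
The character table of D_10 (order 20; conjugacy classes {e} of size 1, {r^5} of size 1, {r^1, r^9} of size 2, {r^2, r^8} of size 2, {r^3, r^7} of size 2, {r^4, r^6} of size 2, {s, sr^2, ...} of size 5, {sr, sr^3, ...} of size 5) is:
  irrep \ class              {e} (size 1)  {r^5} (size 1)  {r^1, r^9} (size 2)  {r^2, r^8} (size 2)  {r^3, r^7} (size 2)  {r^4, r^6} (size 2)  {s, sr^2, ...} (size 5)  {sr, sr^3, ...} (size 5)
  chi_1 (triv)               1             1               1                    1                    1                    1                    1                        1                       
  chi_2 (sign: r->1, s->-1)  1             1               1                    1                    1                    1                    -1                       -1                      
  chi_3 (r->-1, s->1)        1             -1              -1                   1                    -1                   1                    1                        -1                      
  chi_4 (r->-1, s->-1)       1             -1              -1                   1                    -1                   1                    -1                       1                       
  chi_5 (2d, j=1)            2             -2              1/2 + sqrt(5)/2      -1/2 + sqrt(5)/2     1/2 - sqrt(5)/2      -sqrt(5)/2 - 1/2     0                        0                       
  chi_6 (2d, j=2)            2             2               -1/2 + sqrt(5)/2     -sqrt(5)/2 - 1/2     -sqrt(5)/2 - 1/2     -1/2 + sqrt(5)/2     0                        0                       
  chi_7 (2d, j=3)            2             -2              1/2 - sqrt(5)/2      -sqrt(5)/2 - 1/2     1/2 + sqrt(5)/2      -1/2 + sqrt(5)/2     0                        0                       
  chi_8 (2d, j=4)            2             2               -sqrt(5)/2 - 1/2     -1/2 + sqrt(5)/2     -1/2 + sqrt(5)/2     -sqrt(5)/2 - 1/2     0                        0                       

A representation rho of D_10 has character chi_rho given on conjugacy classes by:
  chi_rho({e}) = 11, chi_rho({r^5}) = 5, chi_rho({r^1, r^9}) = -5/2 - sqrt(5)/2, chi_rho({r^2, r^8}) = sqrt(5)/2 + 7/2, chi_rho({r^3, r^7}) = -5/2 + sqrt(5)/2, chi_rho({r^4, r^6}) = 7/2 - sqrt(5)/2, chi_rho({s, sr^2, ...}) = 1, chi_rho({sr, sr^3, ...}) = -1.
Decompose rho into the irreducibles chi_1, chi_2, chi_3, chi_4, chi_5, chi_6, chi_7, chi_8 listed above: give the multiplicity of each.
Multiplicities: chi_1: 1, chi_2: 1, chi_3: 2, chi_4: 1, chi_5: 0, chi_6: 1, chi_7: 0, chi_8: 2.

Explanation: Use <chi_rho, chi> = (1/|G|) sum_C |C| * chi_rho(C) * conj(chi(C)) with |G| = 20 for each irreducible chi in the table:
  <chi_rho, chi_1> = (1/20)[1*(11)*conj(1) + 1*(5)*conj(1) + 2*(-5/2 - sqrt(5)/2)*conj(1) + 2*(sqrt(5)/2 + 7/2)*conj(1) + 2*(-5/2 + sqrt(5)/2)*conj(1) + 2*(7/2 - sqrt(5)/2)*conj(1) + 5*(1)*conj(1) + 5*(-1)*conj(1)]
      = (1/20)[(11) + (5) + (-5 - sqrt(5)) + (sqrt(5) + 7) + (-5 + sqrt(5)) + (7 - sqrt(5)) + (5) + (-5)] = 20/20 = 1
  <chi_rho, chi_2> = (1/20)[1*(11)*conj(1) + 1*(5)*conj(1) + 2*(-5/2 - sqrt(5)/2)*conj(1) + 2*(sqrt(5)/2 + 7/2)*conj(1) + 2*(-5/2 + sqrt(5)/2)*conj(1) + 2*(7/2 - sqrt(5)/2)*conj(1) + 5*(1)*conj(-1) + 5*(-1)*conj(-1)]
      = (1/20)[(11) + (5) + (-5 - sqrt(5)) + (sqrt(5) + 7) + (-5 + sqrt(5)) + (7 - sqrt(5)) + (-5) + (5)] = 20/20 = 1
  <chi_rho, chi_3> = (1/20)[1*(11)*conj(1) + 1*(5)*conj(-1) + 2*(-5/2 - sqrt(5)/2)*conj(-1) + 2*(sqrt(5)/2 + 7/2)*conj(1) + 2*(-5/2 + sqrt(5)/2)*conj(-1) + 2*(7/2 - sqrt(5)/2)*conj(1) + 5*(1)*conj(1) + 5*(-1)*conj(-1)]
      = (1/20)[(11) + (-5) + (sqrt(5) + 5) + (sqrt(5) + 7) + (5 - sqrt(5)) + (7 - sqrt(5)) + (5) + (5)] = 40/20 = 2
  <chi_rho, chi_4> = (1/20)[1*(11)*conj(1) + 1*(5)*conj(-1) + 2*(-5/2 - sqrt(5)/2)*conj(-1) + 2*(sqrt(5)/2 + 7/2)*conj(1) + 2*(-5/2 + sqrt(5)/2)*conj(-1) + 2*(7/2 - sqrt(5)/2)*conj(1) + 5*(1)*conj(-1) + 5*(-1)*conj(1)]
      = (1/20)[(11) + (-5) + (sqrt(5) + 5) + (sqrt(5) + 7) + (5 - sqrt(5)) + (7 - sqrt(5)) + (-5) + (-5)] = 20/20 = 1
  <chi_rho, chi_5> = (1/20)[1*(11)*conj(2) + 1*(5)*conj(-2) + 2*(-5/2 - sqrt(5)/2)*conj(1/2 + sqrt(5)/2) + 2*(sqrt(5)/2 + 7/2)*conj(-1/2 + sqrt(5)/2) + 2*(-5/2 + sqrt(5)/2)*conj(1/2 - sqrt(5)/2) + 2*(7/2 - sqrt(5)/2)*conj(-sqrt(5)/2 - 1/2) + 5*(1)*conj(0) + 5*(-1)*conj(0)]
      = (1/20)[(22) + (-10) + (-3*sqrt(5) - 5) + (-1 + 3*sqrt(5)) + (-5 + 3*sqrt(5)) + (-3*sqrt(5) - 1) + (0) + (0)] = 0/20 = 0
  <chi_rho, chi_6> = (1/20)[1*(11)*conj(2) + 1*(5)*conj(2) + 2*(-5/2 - sqrt(5)/2)*conj(-1/2 + sqrt(5)/2) + 2*(sqrt(5)/2 + 7/2)*conj(-sqrt(5)/2 - 1/2) + 2*(-5/2 + sqrt(5)/2)*conj(-sqrt(5)/2 - 1/2) + 2*(7/2 - sqrt(5)/2)*conj(-1/2 + sqrt(5)/2) + 5*(1)*conj(0) + 5*(-1)*conj(0)]
      = (1/20)[(22) + (10) + (-2*sqrt(5)) + (-4*sqrt(5) - 6) + (2*sqrt(5)) + (-6 + 4*sqrt(5)) + (0) + (0)] = 20/20 = 1
  <chi_rho, chi_7> = (1/20)[1*(11)*conj(2) + 1*(5)*conj(-2) + 2*(-5/2 - sqrt(5)/2)*conj(1/2 - sqrt(5)/2) + 2*(sqrt(5)/2 + 7/2)*conj(-sqrt(5)/2 - 1/2) + 2*(-5/2 + sqrt(5)/2)*conj(1/2 + sqrt(5)/2) + 2*(7/2 - sqrt(5)/2)*conj(-1/2 + sqrt(5)/2) + 5*(1)*conj(0) + 5*(-1)*conj(0)]
      = (1/20)[(22) + (-10) + (2*sqrt(5)) + (-4*sqrt(5) - 6) + (-2*sqrt(5)) + (-6 + 4*sqrt(5)) + (0) + (0)] = 0/20 = 0
  <chi_rho, chi_8> = (1/20)[1*(11)*conj(2) + 1*(5)*conj(2) + 2*(-5/2 - sqrt(5)/2)*conj(-sqrt(5)/2 - 1/2) + 2*(sqrt(5)/2 + 7/2)*conj(-1/2 + sqrt(5)/2) + 2*(-5/2 + sqrt(5)/2)*conj(-1/2 + sqrt(5)/2) + 2*(7/2 - sqrt(5)/2)*conj(-sqrt(5)/2 - 1/2) + 5*(1)*conj(0) + 5*(-1)*conj(0)]
      = (1/20)[(22) + (10) + (5 + 3*sqrt(5)) + (-1 + 3*sqrt(5)) + (5 - 3*sqrt(5)) + (-3*sqrt(5) - 1) + (0) + (0)] = 40/20 = 2
Dimension check: dim(rho) = sum (mult * dim) = 1*1 + 1*1 + 2*1 + 1*1 + 0*2 + 1*2 + 0*2 + 2*2 = 11 = chi_rho(e) = 11.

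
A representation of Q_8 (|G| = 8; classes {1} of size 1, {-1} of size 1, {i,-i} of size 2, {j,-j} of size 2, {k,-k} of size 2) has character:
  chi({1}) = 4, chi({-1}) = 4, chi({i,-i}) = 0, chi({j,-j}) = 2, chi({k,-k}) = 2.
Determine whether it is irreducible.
Not irreducible (reducible): <chi, chi> = 6 > 1.

Derivation: <chi, chi> = (1/|G|) sum_C |C| * |chi(C)|^2 = (1/8)[1*|4|^2 + 1*|4|^2 + 2*|0|^2 + 2*|2|^2 + 2*|2|^2]
  = (1/8)[(16) + (16) + (0) + (8) + (8)] = 48/8 = 6.
A character is irreducible iff <chi, chi> = 1, so this representation is reducible.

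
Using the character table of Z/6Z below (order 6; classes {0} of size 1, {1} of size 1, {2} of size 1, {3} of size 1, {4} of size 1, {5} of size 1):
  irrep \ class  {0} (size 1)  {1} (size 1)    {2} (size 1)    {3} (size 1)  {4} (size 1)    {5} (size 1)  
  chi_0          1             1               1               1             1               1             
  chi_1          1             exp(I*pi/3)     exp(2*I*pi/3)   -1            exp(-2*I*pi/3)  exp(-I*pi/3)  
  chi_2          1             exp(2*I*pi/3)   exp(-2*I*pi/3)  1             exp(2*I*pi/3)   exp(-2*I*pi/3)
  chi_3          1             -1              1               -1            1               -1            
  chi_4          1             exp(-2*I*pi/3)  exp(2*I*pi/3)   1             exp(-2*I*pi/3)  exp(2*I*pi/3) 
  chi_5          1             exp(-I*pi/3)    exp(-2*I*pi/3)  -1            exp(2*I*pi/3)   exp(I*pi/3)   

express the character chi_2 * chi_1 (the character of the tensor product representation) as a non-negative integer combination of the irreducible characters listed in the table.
chi_2 tensor chi_1 = chi_3 (all other irreducibles have multiplicity 0).

Details: The character of a tensor product is the pointwise product (chi_2 * chi_1)(C) = chi_2(C) * chi_1(C):
  {0}: (1)*(1), {1}: (exp(2*I*pi/3))*(exp(I*pi/3)), {2}: (exp(-2*I*pi/3))*(exp(2*I*pi/3)), {3}: (1)*(-1), {4}: (exp(2*I*pi/3))*(exp(-2*I*pi/3)), {5}: (exp(-2*I*pi/3))*(exp(-I*pi/3))
so (chi_2 * chi_1) takes values
  {0} -> 1, {1} -> -1, {2} -> 1, {3} -> -1, {4} -> 1, {5} -> -1.
Now take the inner product of this character with each irreducible chi from the table, <chi_2*chi_1, chi> = (1/6) sum_C |C| (chi_2*chi_1)(C) conj(chi(C)):
  <chi_2*chi_1, chi_0> = (1/6)[1*(1)*conj(1) + 1*(-1)*conj(1) + 1*(1)*conj(1) + 1*(-1)*conj(1) + 1*(1)*conj(1) + 1*(-1)*conj(1)]
      = (1/6)[(1) + (-1) + (1) + (-1) + (1) + (-1)] = 0/6 = 0
  <chi_2*chi_1, chi_1> = (1/6)[1*(1)*conj(1) + 1*(-1)*conj(exp(I*pi/3)) + 1*(1)*conj(exp(2*I*pi/3)) + 1*(-1)*conj(-1) + 1*(1)*conj(exp(-2*I*pi/3)) + 1*(-1)*conj(exp(-I*pi/3))]
      = (1/6)[(1) + (-exp(-I*pi/3)) + (exp(-2*I*pi/3)) + (1) + (exp(2*I*pi/3)) + (-exp(I*pi/3))] = 0/6 = 0
  <chi_2*chi_1, chi_2> = (1/6)[1*(1)*conj(1) + 1*(-1)*conj(exp(2*I*pi/3)) + 1*(1)*conj(exp(-2*I*pi/3)) + 1*(-1)*conj(1) + 1*(1)*conj(exp(2*I*pi/3)) + 1*(-1)*conj(exp(-2*I*pi/3))]
      = (1/6)[(1) + (-exp(-2*I*pi/3)) + (exp(2*I*pi/3)) + (-1) + (exp(-2*I*pi/3)) + (-exp(2*I*pi/3))] = 0/6 = 0
  <chi_2*chi_1, chi_3> = (1/6)[1*(1)*conj(1) + 1*(-1)*conj(-1) + 1*(1)*conj(1) + 1*(-1)*conj(-1) + 1*(1)*conj(1) + 1*(-1)*conj(-1)]
      = (1/6)[(1) + (1) + (1) + (1) + (1) + (1)] = 6/6 = 1
  <chi_2*chi_1, chi_4> = (1/6)[1*(1)*conj(1) + 1*(-1)*conj(exp(-2*I*pi/3)) + 1*(1)*conj(exp(2*I*pi/3)) + 1*(-1)*conj(1) + 1*(1)*conj(exp(-2*I*pi/3)) + 1*(-1)*conj(exp(2*I*pi/3))]
      = (1/6)[(1) + (-exp(2*I*pi/3)) + (exp(-2*I*pi/3)) + (-1) + (exp(2*I*pi/3)) + (-exp(-2*I*pi/3))] = 0/6 = 0
  <chi_2*chi_1, chi_5> = (1/6)[1*(1)*conj(1) + 1*(-1)*conj(exp(-I*pi/3)) + 1*(1)*conj(exp(-2*I*pi/3)) + 1*(-1)*conj(-1) + 1*(1)*conj(exp(2*I*pi/3)) + 1*(-1)*conj(exp(I*pi/3))]
      = (1/6)[(1) + (-exp(I*pi/3)) + (exp(2*I*pi/3)) + (1) + (exp(-2*I*pi/3)) + (-exp(-I*pi/3))] = 0/6 = 0
(Exp terms are combined using exp(i*s)*conj(exp(i*t)) = exp(i*(s-t)), and sums of them are collapsed using the identity that for every m > 1 the m distinct m-th roots of unity sum to 0, e.g. 1 + exp(2*I*pi/3) + exp(-2*I*pi/3) = 0.)
Hence the multiplicities are chi_3: 1. Dimension check: dim(chi_2)*dim(chi_1) = 1*1 = 1 and sum (mult * dim) = 1*1 = 1.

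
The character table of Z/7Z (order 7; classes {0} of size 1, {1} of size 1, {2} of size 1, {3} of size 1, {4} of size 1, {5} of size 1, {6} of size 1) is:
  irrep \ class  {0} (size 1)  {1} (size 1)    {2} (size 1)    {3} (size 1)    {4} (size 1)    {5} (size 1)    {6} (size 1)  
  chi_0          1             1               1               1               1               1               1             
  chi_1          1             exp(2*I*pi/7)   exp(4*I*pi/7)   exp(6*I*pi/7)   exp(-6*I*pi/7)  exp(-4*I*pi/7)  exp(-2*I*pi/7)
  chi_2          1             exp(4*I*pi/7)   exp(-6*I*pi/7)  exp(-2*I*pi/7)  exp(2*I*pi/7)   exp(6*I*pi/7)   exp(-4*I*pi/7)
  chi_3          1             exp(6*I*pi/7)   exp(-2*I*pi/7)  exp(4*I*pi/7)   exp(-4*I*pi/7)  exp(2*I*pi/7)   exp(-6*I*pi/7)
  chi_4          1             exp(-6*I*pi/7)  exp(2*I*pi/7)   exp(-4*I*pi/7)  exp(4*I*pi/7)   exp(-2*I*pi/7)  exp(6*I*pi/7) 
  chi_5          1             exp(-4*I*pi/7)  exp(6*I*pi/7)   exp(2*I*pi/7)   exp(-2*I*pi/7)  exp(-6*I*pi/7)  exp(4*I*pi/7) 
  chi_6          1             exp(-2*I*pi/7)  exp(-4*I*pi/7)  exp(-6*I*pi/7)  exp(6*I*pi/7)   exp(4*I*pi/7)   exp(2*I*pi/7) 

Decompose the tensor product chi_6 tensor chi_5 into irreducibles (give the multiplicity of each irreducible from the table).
chi_6 tensor chi_5 = chi_4 (all other irreducibles have multiplicity 0).

Argument: The character of a tensor product is the pointwise product (chi_6 * chi_5)(C) = chi_6(C) * chi_5(C):
  {0}: (1)*(1), {1}: (exp(-2*I*pi/7))*(exp(-4*I*pi/7)), {2}: (exp(-4*I*pi/7))*(exp(6*I*pi/7)), {3}: (exp(-6*I*pi/7))*(exp(2*I*pi/7)), {4}: (exp(6*I*pi/7))*(exp(-2*I*pi/7)), {5}: (exp(4*I*pi/7))*(exp(-6*I*pi/7)), {6}: (exp(2*I*pi/7))*(exp(4*I*pi/7))
so (chi_6 * chi_5) takes values
  {0} -> 1, {1} -> exp(-6*I*pi/7), {2} -> exp(2*I*pi/7), {3} -> exp(-4*I*pi/7), {4} -> exp(4*I*pi/7), {5} -> exp(-2*I*pi/7), {6} -> exp(6*I*pi/7).
Now take the inner product of this character with each irreducible chi from the table, <chi_6*chi_5, chi> = (1/7) sum_C |C| (chi_6*chi_5)(C) conj(chi(C)):
  <chi_6*chi_5, chi_0> = (1/7)[1*(1)*conj(1) + 1*(exp(-6*I*pi/7))*conj(1) + 1*(exp(2*I*pi/7))*conj(1) + 1*(exp(-4*I*pi/7))*conj(1) + 1*(exp(4*I*pi/7))*conj(1) + 1*(exp(-2*I*pi/7))*conj(1) + 1*(exp(6*I*pi/7))*conj(1)]
      = (1/7)[(1) + (exp(-6*I*pi/7)) + (exp(2*I*pi/7)) + (exp(-4*I*pi/7)) + (exp(4*I*pi/7)) + (exp(-2*I*pi/7)) + (exp(6*I*pi/7))] = 0/7 = 0
  <chi_6*chi_5, chi_1> = (1/7)[1*(1)*conj(1) + 1*(exp(-6*I*pi/7))*conj(exp(2*I*pi/7)) + 1*(exp(2*I*pi/7))*conj(exp(4*I*pi/7)) + 1*(exp(-4*I*pi/7))*conj(exp(6*I*pi/7)) + 1*(exp(4*I*pi/7))*conj(exp(-6*I*pi/7)) + 1*(exp(-2*I*pi/7))*conj(exp(-4*I*pi/7)) + 1*(exp(6*I*pi/7))*conj(exp(-2*I*pi/7))]
      = (1/7)[(1) + (exp(6*I*pi/7)) + (exp(-2*I*pi/7)) + (exp(4*I*pi/7)) + (exp(-4*I*pi/7)) + (exp(2*I*pi/7)) + (exp(-6*I*pi/7))] = 0/7 = 0
  <chi_6*chi_5, chi_2> = (1/7)[1*(1)*conj(1) + 1*(exp(-6*I*pi/7))*conj(exp(4*I*pi/7)) + 1*(exp(2*I*pi/7))*conj(exp(-6*I*pi/7)) + 1*(exp(-4*I*pi/7))*conj(exp(-2*I*pi/7)) + 1*(exp(4*I*pi/7))*conj(exp(2*I*pi/7)) + 1*(exp(-2*I*pi/7))*conj(exp(6*I*pi/7)) + 1*(exp(6*I*pi/7))*conj(exp(-4*I*pi/7))]
      = (1/7)[(1) + (exp(4*I*pi/7)) + (exp(-6*I*pi/7)) + (exp(-2*I*pi/7)) + (exp(2*I*pi/7)) + (exp(6*I*pi/7)) + (exp(-4*I*pi/7))] = 0/7 = 0
  <chi_6*chi_5, chi_3> = (1/7)[1*(1)*conj(1) + 1*(exp(-6*I*pi/7))*conj(exp(6*I*pi/7)) + 1*(exp(2*I*pi/7))*conj(exp(-2*I*pi/7)) + 1*(exp(-4*I*pi/7))*conj(exp(4*I*pi/7)) + 1*(exp(4*I*pi/7))*conj(exp(-4*I*pi/7)) + 1*(exp(-2*I*pi/7))*conj(exp(2*I*pi/7)) + 1*(exp(6*I*pi/7))*conj(exp(-6*I*pi/7))]
      = (1/7)[(1) + (exp(2*I*pi/7)) + (exp(4*I*pi/7)) + (exp(6*I*pi/7)) + (exp(-6*I*pi/7)) + (exp(-4*I*pi/7)) + (exp(-2*I*pi/7))] = 0/7 = 0
  <chi_6*chi_5, chi_4> = (1/7)[1*(1)*conj(1) + 1*(exp(-6*I*pi/7))*conj(exp(-6*I*pi/7)) + 1*(exp(2*I*pi/7))*conj(exp(2*I*pi/7)) + 1*(exp(-4*I*pi/7))*conj(exp(-4*I*pi/7)) + 1*(exp(4*I*pi/7))*conj(exp(4*I*pi/7)) + 1*(exp(-2*I*pi/7))*conj(exp(-2*I*pi/7)) + 1*(exp(6*I*pi/7))*conj(exp(6*I*pi/7))]
      = (1/7)[(1) + (1) + (1) + (1) + (1) + (1) + (1)] = 7/7 = 1
  <chi_6*chi_5, chi_5> = (1/7)[1*(1)*conj(1) + 1*(exp(-6*I*pi/7))*conj(exp(-4*I*pi/7)) + 1*(exp(2*I*pi/7))*conj(exp(6*I*pi/7)) + 1*(exp(-4*I*pi/7))*conj(exp(2*I*pi/7)) + 1*(exp(4*I*pi/7))*conj(exp(-2*I*pi/7)) + 1*(exp(-2*I*pi/7))*conj(exp(-6*I*pi/7)) + 1*(exp(6*I*pi/7))*conj(exp(4*I*pi/7))]
      = (1/7)[(1) + (exp(-2*I*pi/7)) + (exp(-4*I*pi/7)) + (exp(-6*I*pi/7)) + (exp(6*I*pi/7)) + (exp(4*I*pi/7)) + (exp(2*I*pi/7))] = 0/7 = 0
  <chi_6*chi_5, chi_6> = (1/7)[1*(1)*conj(1) + 1*(exp(-6*I*pi/7))*conj(exp(-2*I*pi/7)) + 1*(exp(2*I*pi/7))*conj(exp(-4*I*pi/7)) + 1*(exp(-4*I*pi/7))*conj(exp(-6*I*pi/7)) + 1*(exp(4*I*pi/7))*conj(exp(6*I*pi/7)) + 1*(exp(-2*I*pi/7))*conj(exp(4*I*pi/7)) + 1*(exp(6*I*pi/7))*conj(exp(2*I*pi/7))]
      = (1/7)[(1) + (exp(-4*I*pi/7)) + (exp(6*I*pi/7)) + (exp(2*I*pi/7)) + (exp(-2*I*pi/7)) + (exp(-6*I*pi/7)) + (exp(4*I*pi/7))] = 0/7 = 0
(Exp terms are combined using exp(i*s)*conj(exp(i*t)) = exp(i*(s-t)), and sums of them are collapsed using the identity that for every m > 1 the m distinct m-th roots of unity sum to 0, e.g. 1 + exp(2*I*pi/3) + exp(-2*I*pi/3) = 0.)
Hence the multiplicities are chi_4: 1. Dimension check: dim(chi_6)*dim(chi_5) = 1*1 = 1 and sum (mult * dim) = 1*1 = 1.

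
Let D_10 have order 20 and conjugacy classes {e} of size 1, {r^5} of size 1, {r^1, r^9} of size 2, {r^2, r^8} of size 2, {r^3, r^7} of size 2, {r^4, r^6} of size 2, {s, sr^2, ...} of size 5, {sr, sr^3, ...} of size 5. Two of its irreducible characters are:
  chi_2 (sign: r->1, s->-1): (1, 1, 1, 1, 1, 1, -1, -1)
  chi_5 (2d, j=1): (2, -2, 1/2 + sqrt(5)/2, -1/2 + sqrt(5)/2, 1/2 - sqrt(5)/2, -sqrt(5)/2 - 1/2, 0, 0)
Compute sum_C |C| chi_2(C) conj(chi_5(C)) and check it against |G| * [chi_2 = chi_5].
Sum = 0; so <chi_2, chi_5> = 0 (distinct irreducibles are orthogonal).

Working: Compute term by term over conjugacy classes (|C| * chi_2(C) * conj(chi_5(C))):
  1*(1)*conj(2) + 1*(1)*conj(-2) + 2*(1)*conj(1/2 + sqrt(5)/2) + 2*(1)*conj(-1/2 + sqrt(5)/2) + 2*(1)*conj(1/2 - sqrt(5)/2) + 2*(1)*conj(-sqrt(5)/2 - 1/2) + 5*(-1)*conj(0) + 5*(-1)*conj(0)
  = (2) + (-2) + (1 + sqrt(5)) + (-1 + sqrt(5)) + (1 - sqrt(5)) + (-sqrt(5) - 1) + (0) + (0)
  = 0.
Dividing by |G| = 20 gives 0/20 = 0, matching the row-orthogonality relation <chi_2, chi_5> = [chi_2 = chi_5].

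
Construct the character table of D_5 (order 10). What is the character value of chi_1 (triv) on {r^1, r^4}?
Conjugacy classes: {e} of size 1, {r^1, r^4} of size 2, {r^2, r^3} of size 2, {s, sr, ..., sr^4} of size 5.
Character table:
  irrep \ class              {e} (size 1)  {r^1, r^4} (size 2)  {r^2, r^3} (size 2)  {s, sr, ..., sr^4} (size 5)
  chi_1 (triv)               1             1                    1                    1                          
  chi_2 (sign: r->1, s->-1)  1             1                    1                    -1                         
  chi_3 (2d, j=1)            2             -1/2 + sqrt(5)/2     -sqrt(5)/2 - 1/2     0                          
  chi_4 (2d, j=2)            2             -sqrt(5)/2 - 1/2     -1/2 + sqrt(5)/2     0                          

Spot check: chi_1 (triv) on {r^1, r^4} = 1.

Details: D_5 has order 2*5 = 10 with 4 conjugacy classes, hence 4 irreducibles. Sum of squared dims 1 + 1 + 4 + 4 = 10 = |G|. Linear characters come from the abelianisation; the 2-dimensional irreps have character r^k -> 2*cos(2*pi*j*k/5), reflections -> 0.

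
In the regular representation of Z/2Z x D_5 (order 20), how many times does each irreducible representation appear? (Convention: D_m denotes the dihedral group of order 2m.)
Each irreducible V_i of dimension d_i appears with multiplicity d_i, i.e. rho_reg = (direct sum over all irreducibles V_i) d_i V_i. The irreducible dimensions for Z/2Z x D_5 are 1, 1, 1, 1, 2, 2, 2, 2: 4 irreducibles of dimension 1, each with multiplicity 1; 4 irreducibles of dimension 2, each with multiplicity 2. Total dimension 4*1*1 + 4*2*2 = 20 = |G|.

Solution. General theorem: in the regular representation of a finite group G, each irreducible appears with multiplicity equal to its dimension. Check: dim(rho_reg) = sum d_i^2 = 1 + 1 + 1 + 1 + 4 + 4 + 4 + 4 = 20 = |G|.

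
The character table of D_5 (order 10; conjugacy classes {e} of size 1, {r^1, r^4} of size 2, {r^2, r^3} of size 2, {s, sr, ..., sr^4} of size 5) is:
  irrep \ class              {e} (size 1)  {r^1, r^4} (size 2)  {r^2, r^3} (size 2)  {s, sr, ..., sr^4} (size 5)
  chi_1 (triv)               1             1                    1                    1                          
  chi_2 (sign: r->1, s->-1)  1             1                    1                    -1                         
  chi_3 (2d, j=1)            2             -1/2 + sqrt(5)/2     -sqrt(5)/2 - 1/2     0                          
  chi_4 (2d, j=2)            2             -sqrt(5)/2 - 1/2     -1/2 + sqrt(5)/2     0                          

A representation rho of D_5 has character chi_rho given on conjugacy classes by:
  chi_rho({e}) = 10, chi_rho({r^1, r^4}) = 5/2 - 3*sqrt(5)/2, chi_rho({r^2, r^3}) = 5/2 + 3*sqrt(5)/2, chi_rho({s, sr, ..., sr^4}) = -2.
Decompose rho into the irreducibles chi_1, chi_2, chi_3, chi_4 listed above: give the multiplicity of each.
Multiplicities: chi_1: 1, chi_2: 3, chi_3: 0, chi_4: 3.

Argument: Use <chi_rho, chi> = (1/|G|) sum_C |C| * chi_rho(C) * conj(chi(C)) with |G| = 10 for each irreducible chi in the table:
  <chi_rho, chi_1> = (1/10)[1*(10)*conj(1) + 2*(5/2 - 3*sqrt(5)/2)*conj(1) + 2*(5/2 + 3*sqrt(5)/2)*conj(1) + 5*(-2)*conj(1)]
      = (1/10)[(10) + (5 - 3*sqrt(5)) + (5 + 3*sqrt(5)) + (-10)] = 10/10 = 1
  <chi_rho, chi_2> = (1/10)[1*(10)*conj(1) + 2*(5/2 - 3*sqrt(5)/2)*conj(1) + 2*(5/2 + 3*sqrt(5)/2)*conj(1) + 5*(-2)*conj(-1)]
      = (1/10)[(10) + (5 - 3*sqrt(5)) + (5 + 3*sqrt(5)) + (10)] = 30/10 = 3
  <chi_rho, chi_3> = (1/10)[1*(10)*conj(2) + 2*(5/2 - 3*sqrt(5)/2)*conj(-1/2 + sqrt(5)/2) + 2*(5/2 + 3*sqrt(5)/2)*conj(-sqrt(5)/2 - 1/2) + 5*(-2)*conj(0)]
      = (1/10)[(20) + (-10 + 4*sqrt(5)) + (-10 - 4*sqrt(5)) + (0)] = 0/10 = 0
  <chi_rho, chi_4> = (1/10)[1*(10)*conj(2) + 2*(5/2 - 3*sqrt(5)/2)*conj(-sqrt(5)/2 - 1/2) + 2*(5/2 + 3*sqrt(5)/2)*conj(-1/2 + sqrt(5)/2) + 5*(-2)*conj(0)]
      = (1/10)[(20) + (5 - sqrt(5)) + (sqrt(5) + 5) + (0)] = 30/10 = 3
Dimension check: dim(rho) = sum (mult * dim) = 1*1 + 3*1 + 0*2 + 3*2 = 10 = chi_rho(e) = 10.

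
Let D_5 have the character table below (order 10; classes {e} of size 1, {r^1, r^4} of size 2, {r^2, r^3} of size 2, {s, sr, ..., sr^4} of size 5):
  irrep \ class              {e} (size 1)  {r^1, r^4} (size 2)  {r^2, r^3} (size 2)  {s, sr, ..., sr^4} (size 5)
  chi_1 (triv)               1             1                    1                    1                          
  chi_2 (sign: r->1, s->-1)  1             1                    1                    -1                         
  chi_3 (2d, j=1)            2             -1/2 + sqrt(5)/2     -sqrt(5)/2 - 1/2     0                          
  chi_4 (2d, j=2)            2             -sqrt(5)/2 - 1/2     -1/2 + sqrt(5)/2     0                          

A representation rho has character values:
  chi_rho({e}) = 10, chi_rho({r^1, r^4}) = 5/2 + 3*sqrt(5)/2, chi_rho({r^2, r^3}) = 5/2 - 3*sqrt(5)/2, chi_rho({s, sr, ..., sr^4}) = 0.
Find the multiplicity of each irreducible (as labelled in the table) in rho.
Multiplicities: chi_1: 2, chi_2: 2, chi_3: 3, chi_4: 0.

Working: Use <chi_rho, chi> = (1/|G|) sum_C |C| * chi_rho(C) * conj(chi(C)) with |G| = 10 for each irreducible chi in the table:
  <chi_rho, chi_1> = (1/10)[1*(10)*conj(1) + 2*(5/2 + 3*sqrt(5)/2)*conj(1) + 2*(5/2 - 3*sqrt(5)/2)*conj(1) + 5*(0)*conj(1)]
      = (1/10)[(10) + (5 + 3*sqrt(5)) + (5 - 3*sqrt(5)) + (0)] = 20/10 = 2
  <chi_rho, chi_2> = (1/10)[1*(10)*conj(1) + 2*(5/2 + 3*sqrt(5)/2)*conj(1) + 2*(5/2 - 3*sqrt(5)/2)*conj(1) + 5*(0)*conj(-1)]
      = (1/10)[(10) + (5 + 3*sqrt(5)) + (5 - 3*sqrt(5)) + (0)] = 20/10 = 2
  <chi_rho, chi_3> = (1/10)[1*(10)*conj(2) + 2*(5/2 + 3*sqrt(5)/2)*conj(-1/2 + sqrt(5)/2) + 2*(5/2 - 3*sqrt(5)/2)*conj(-sqrt(5)/2 - 1/2) + 5*(0)*conj(0)]
      = (1/10)[(20) + (sqrt(5) + 5) + (5 - sqrt(5)) + (0)] = 30/10 = 3
  <chi_rho, chi_4> = (1/10)[1*(10)*conj(2) + 2*(5/2 + 3*sqrt(5)/2)*conj(-sqrt(5)/2 - 1/2) + 2*(5/2 - 3*sqrt(5)/2)*conj(-1/2 + sqrt(5)/2) + 5*(0)*conj(0)]
      = (1/10)[(20) + (-10 - 4*sqrt(5)) + (-10 + 4*sqrt(5)) + (0)] = 0/10 = 0
Dimension check: dim(rho) = sum (mult * dim) = 2*1 + 2*1 + 3*2 + 0*2 = 10 = chi_rho(e) = 10.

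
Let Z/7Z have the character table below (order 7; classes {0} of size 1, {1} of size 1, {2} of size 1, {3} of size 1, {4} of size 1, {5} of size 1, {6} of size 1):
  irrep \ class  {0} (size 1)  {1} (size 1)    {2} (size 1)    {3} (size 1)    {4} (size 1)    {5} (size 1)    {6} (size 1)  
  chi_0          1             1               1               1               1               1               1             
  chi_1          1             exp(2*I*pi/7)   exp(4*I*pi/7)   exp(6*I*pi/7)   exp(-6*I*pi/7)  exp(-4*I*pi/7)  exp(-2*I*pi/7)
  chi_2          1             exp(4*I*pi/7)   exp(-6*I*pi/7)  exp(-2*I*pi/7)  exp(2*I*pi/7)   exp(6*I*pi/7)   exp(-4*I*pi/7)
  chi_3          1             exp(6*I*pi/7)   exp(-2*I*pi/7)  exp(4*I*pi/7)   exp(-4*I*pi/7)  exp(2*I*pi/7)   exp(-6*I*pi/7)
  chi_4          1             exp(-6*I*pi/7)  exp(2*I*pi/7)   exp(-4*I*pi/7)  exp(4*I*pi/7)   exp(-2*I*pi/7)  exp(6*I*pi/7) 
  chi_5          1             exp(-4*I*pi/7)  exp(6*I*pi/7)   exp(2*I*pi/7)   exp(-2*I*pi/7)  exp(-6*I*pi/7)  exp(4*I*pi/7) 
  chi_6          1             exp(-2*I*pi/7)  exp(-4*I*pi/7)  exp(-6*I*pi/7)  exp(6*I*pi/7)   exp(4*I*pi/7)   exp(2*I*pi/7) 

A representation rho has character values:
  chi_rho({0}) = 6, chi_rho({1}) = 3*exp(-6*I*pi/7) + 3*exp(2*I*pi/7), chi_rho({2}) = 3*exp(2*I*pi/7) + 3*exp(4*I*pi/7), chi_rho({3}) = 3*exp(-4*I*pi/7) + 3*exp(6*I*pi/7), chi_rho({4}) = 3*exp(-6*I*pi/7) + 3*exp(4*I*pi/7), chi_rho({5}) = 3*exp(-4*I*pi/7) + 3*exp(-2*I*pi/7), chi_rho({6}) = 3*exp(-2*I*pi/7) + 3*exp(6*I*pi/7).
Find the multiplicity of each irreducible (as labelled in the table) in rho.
Multiplicities: chi_0: 0, chi_1: 3, chi_2: 0, chi_3: 0, chi_4: 3, chi_5: 0, chi_6: 0.

Argument: Use <chi_rho, chi> = (1/|G|) sum_C |C| * chi_rho(C) * conj(chi(C)) with |G| = 7 for each irreducible chi in the table:
  <chi_rho, chi_0> = (1/7)[1*(6)*conj(1) + 1*(3*exp(-6*I*pi/7) + 3*exp(2*I*pi/7))*conj(1) + 1*(3*exp(2*I*pi/7) + 3*exp(4*I*pi/7))*conj(1) + 1*(3*exp(-4*I*pi/7) + 3*exp(6*I*pi/7))*conj(1) + 1*(3*exp(-6*I*pi/7) + 3*exp(4*I*pi/7))*conj(1) + 1*(3*exp(-4*I*pi/7) + 3*exp(-2*I*pi/7))*conj(1) + 1*(3*exp(-2*I*pi/7) + 3*exp(6*I*pi/7))*conj(1)]
      = (1/7)[(6) + (3*exp(-6*I*pi/7) + 3*exp(2*I*pi/7)) + (3*exp(2*I*pi/7) + 3*exp(4*I*pi/7)) + (3*exp(-4*I*pi/7) + 3*exp(6*I*pi/7)) + (3*exp(-6*I*pi/7) + 3*exp(4*I*pi/7)) + (3*exp(-4*I*pi/7) + 3*exp(-2*I*pi/7)) + (3*exp(-2*I*pi/7) + 3*exp(6*I*pi/7))] = 0/7 = 0
  <chi_rho, chi_1> = (1/7)[1*(6)*conj(1) + 1*(3*exp(-6*I*pi/7) + 3*exp(2*I*pi/7))*conj(exp(2*I*pi/7)) + 1*(3*exp(2*I*pi/7) + 3*exp(4*I*pi/7))*conj(exp(4*I*pi/7)) + 1*(3*exp(-4*I*pi/7) + 3*exp(6*I*pi/7))*conj(exp(6*I*pi/7)) + 1*(3*exp(-6*I*pi/7) + 3*exp(4*I*pi/7))*conj(exp(-6*I*pi/7)) + 1*(3*exp(-4*I*pi/7) + 3*exp(-2*I*pi/7))*conj(exp(-4*I*pi/7)) + 1*(3*exp(-2*I*pi/7) + 3*exp(6*I*pi/7))*conj(exp(-2*I*pi/7))]
      = (1/7)[(6) + (3 + 3*exp(6*I*pi/7)) + (3 + 3*exp(-2*I*pi/7)) + (3 + 3*exp(4*I*pi/7)) + (3 + 3*exp(-4*I*pi/7)) + (3 + 3*exp(2*I*pi/7)) + (3 + 3*exp(-6*I*pi/7))] = 21/7 = 3
  <chi_rho, chi_2> = (1/7)[1*(6)*conj(1) + 1*(3*exp(-6*I*pi/7) + 3*exp(2*I*pi/7))*conj(exp(4*I*pi/7)) + 1*(3*exp(2*I*pi/7) + 3*exp(4*I*pi/7))*conj(exp(-6*I*pi/7)) + 1*(3*exp(-4*I*pi/7) + 3*exp(6*I*pi/7))*conj(exp(-2*I*pi/7)) + 1*(3*exp(-6*I*pi/7) + 3*exp(4*I*pi/7))*conj(exp(2*I*pi/7)) + 1*(3*exp(-4*I*pi/7) + 3*exp(-2*I*pi/7))*conj(exp(6*I*pi/7)) + 1*(3*exp(-2*I*pi/7) + 3*exp(6*I*pi/7))*conj(exp(-4*I*pi/7))]
      = (1/7)[(6) + (3*exp(-2*I*pi/7) + 3*exp(4*I*pi/7)) + (3*exp(-4*I*pi/7) + 3*exp(-6*I*pi/7)) + (3*exp(-2*I*pi/7) + 3*exp(-6*I*pi/7)) + (3*exp(6*I*pi/7) + 3*exp(2*I*pi/7)) + (3*exp(6*I*pi/7) + 3*exp(4*I*pi/7)) + (3*exp(-4*I*pi/7) + 3*exp(2*I*pi/7))] = 0/7 = 0
  <chi_rho, chi_3> = (1/7)[1*(6)*conj(1) + 1*(3*exp(-6*I*pi/7) + 3*exp(2*I*pi/7))*conj(exp(6*I*pi/7)) + 1*(3*exp(2*I*pi/7) + 3*exp(4*I*pi/7))*conj(exp(-2*I*pi/7)) + 1*(3*exp(-4*I*pi/7) + 3*exp(6*I*pi/7))*conj(exp(4*I*pi/7)) + 1*(3*exp(-6*I*pi/7) + 3*exp(4*I*pi/7))*conj(exp(-4*I*pi/7)) + 1*(3*exp(-4*I*pi/7) + 3*exp(-2*I*pi/7))*conj(exp(2*I*pi/7)) + 1*(3*exp(-2*I*pi/7) + 3*exp(6*I*pi/7))*conj(exp(-6*I*pi/7))]
      = (1/7)[(6) + (3*exp(-4*I*pi/7) + 3*exp(2*I*pi/7)) + (3*exp(6*I*pi/7) + 3*exp(4*I*pi/7)) + (3*exp(6*I*pi/7) + 3*exp(2*I*pi/7)) + (3*exp(-2*I*pi/7) + 3*exp(-6*I*pi/7)) + (3*exp(-4*I*pi/7) + 3*exp(-6*I*pi/7)) + (3*exp(-2*I*pi/7) + 3*exp(4*I*pi/7))] = 0/7 = 0
  <chi_rho, chi_4> = (1/7)[1*(6)*conj(1) + 1*(3*exp(-6*I*pi/7) + 3*exp(2*I*pi/7))*conj(exp(-6*I*pi/7)) + 1*(3*exp(2*I*pi/7) + 3*exp(4*I*pi/7))*conj(exp(2*I*pi/7)) + 1*(3*exp(-4*I*pi/7) + 3*exp(6*I*pi/7))*conj(exp(-4*I*pi/7)) + 1*(3*exp(-6*I*pi/7) + 3*exp(4*I*pi/7))*conj(exp(4*I*pi/7)) + 1*(3*exp(-4*I*pi/7) + 3*exp(-2*I*pi/7))*conj(exp(-2*I*pi/7)) + 1*(3*exp(-2*I*pi/7) + 3*exp(6*I*pi/7))*conj(exp(6*I*pi/7))]
      = (1/7)[(6) + (3 + 3*exp(-6*I*pi/7)) + (3 + 3*exp(2*I*pi/7)) + (3 + 3*exp(-4*I*pi/7)) + (3 + 3*exp(4*I*pi/7)) + (3 + 3*exp(-2*I*pi/7)) + (3 + 3*exp(6*I*pi/7))] = 21/7 = 3
  <chi_rho, chi_5> = (1/7)[1*(6)*conj(1) + 1*(3*exp(-6*I*pi/7) + 3*exp(2*I*pi/7))*conj(exp(-4*I*pi/7)) + 1*(3*exp(2*I*pi/7) + 3*exp(4*I*pi/7))*conj(exp(6*I*pi/7)) + 1*(3*exp(-4*I*pi/7) + 3*exp(6*I*pi/7))*conj(exp(2*I*pi/7)) + 1*(3*exp(-6*I*pi/7) + 3*exp(4*I*pi/7))*conj(exp(-2*I*pi/7)) + 1*(3*exp(-4*I*pi/7) + 3*exp(-2*I*pi/7))*conj(exp(-6*I*pi/7)) + 1*(3*exp(-2*I*pi/7) + 3*exp(6*I*pi/7))*conj(exp(4*I*pi/7))]
      = (1/7)[(6) + (3*exp(-2*I*pi/7) + 3*exp(6*I*pi/7)) + (3*exp(-4*I*pi/7) + 3*exp(-2*I*pi/7)) + (3*exp(-6*I*pi/7) + 3*exp(4*I*pi/7)) + (3*exp(-4*I*pi/7) + 3*exp(6*I*pi/7)) + (3*exp(2*I*pi/7) + 3*exp(4*I*pi/7)) + (3*exp(-6*I*pi/7) + 3*exp(2*I*pi/7))] = 0/7 = 0
  <chi_rho, chi_6> = (1/7)[1*(6)*conj(1) + 1*(3*exp(-6*I*pi/7) + 3*exp(2*I*pi/7))*conj(exp(-2*I*pi/7)) + 1*(3*exp(2*I*pi/7) + 3*exp(4*I*pi/7))*conj(exp(-4*I*pi/7)) + 1*(3*exp(-4*I*pi/7) + 3*exp(6*I*pi/7))*conj(exp(-6*I*pi/7)) + 1*(3*exp(-6*I*pi/7) + 3*exp(4*I*pi/7))*conj(exp(6*I*pi/7)) + 1*(3*exp(-4*I*pi/7) + 3*exp(-2*I*pi/7))*conj(exp(4*I*pi/7)) + 1*(3*exp(-2*I*pi/7) + 3*exp(6*I*pi/7))*conj(exp(2*I*pi/7))]
      = (1/7)[(6) + (3*exp(-4*I*pi/7) + 3*exp(4*I*pi/7)) + (3*exp(-6*I*pi/7) + 3*exp(6*I*pi/7)) + (3*exp(-2*I*pi/7) + 3*exp(2*I*pi/7)) + (3*exp(-2*I*pi/7) + 3*exp(2*I*pi/7)) + (3*exp(-6*I*pi/7) + 3*exp(6*I*pi/7)) + (3*exp(-4*I*pi/7) + 3*exp(4*I*pi/7))] = 0/7 = 0
(Exp terms are combined using exp(i*s)*conj(exp(i*t)) = exp(i*(s-t)), and sums of them are collapsed using the identity that for every m > 1 the m distinct m-th roots of unity sum to 0, e.g. 1 + exp(2*I*pi/3) + exp(-2*I*pi/3) = 0.)
Dimension check: dim(rho) = sum (mult * dim) = 0*1 + 3*1 + 0*1 + 0*1 + 3*1 + 0*1 + 0*1 = 6 = chi_rho(e) = 6.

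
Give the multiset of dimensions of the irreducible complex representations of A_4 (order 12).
Dimensions: 1, 1, 1, 3

Working: There are 4 irreducibles (= number of conjugacy classes). Their dimensions d_i satisfy sum d_i^2 = |G| = 12: 1 + 1 + 1 + 9 = 12.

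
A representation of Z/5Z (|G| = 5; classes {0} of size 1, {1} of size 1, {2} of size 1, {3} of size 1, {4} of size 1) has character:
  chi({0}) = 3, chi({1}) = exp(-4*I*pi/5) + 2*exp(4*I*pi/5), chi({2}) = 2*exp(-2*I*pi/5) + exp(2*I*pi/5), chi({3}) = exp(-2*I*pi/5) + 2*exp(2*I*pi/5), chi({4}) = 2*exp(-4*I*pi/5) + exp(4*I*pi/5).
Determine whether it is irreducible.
Not irreducible (reducible): <chi, chi> = 5 > 1.

Justification: <chi, chi> = (1/|G|) sum_C |C| * |chi(C)|^2 = (1/5)[1*|3|^2 + 1*|exp(-4*I*pi/5) + 2*exp(4*I*pi/5)|^2 + 1*|2*exp(-2*I*pi/5) + exp(2*I*pi/5)|^2 + 1*|exp(-2*I*pi/5) + 2*exp(2*I*pi/5)|^2 + 1*|2*exp(-4*I*pi/5) + exp(4*I*pi/5)|^2]
  = (1/5)[(9) + (5 + 2*exp(-2*I*pi/5) + 2*exp(2*I*pi/5)) + (5 + 2*exp(-4*I*pi/5) + 2*exp(4*I*pi/5)) + (5 + 2*exp(-4*I*pi/5) + 2*exp(4*I*pi/5)) + (5 + 2*exp(-2*I*pi/5) + 2*exp(2*I*pi/5))] = 25/5 = 5.
(Exp terms are combined using exp(i*s)*conj(exp(i*t)) = exp(i*(s-t)), and sums of them are collapsed using the identity that for every m > 1 the m distinct m-th roots of unity sum to 0, e.g. 1 + exp(2*I*pi/3) + exp(-2*I*pi/3) = 0.)
A character is irreducible iff <chi, chi> = 1, so this representation is reducible.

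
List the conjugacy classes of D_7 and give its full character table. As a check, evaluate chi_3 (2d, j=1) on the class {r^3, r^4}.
Conjugacy classes: {e} of size 1, {r^1, r^6} of size 2, {r^2, r^5} of size 2, {r^3, r^4} of size 2, {s, sr, ..., sr^6} of size 7.
Character table:
  irrep \ class              {e} (size 1)  {r^1, r^6} (size 2)  {r^2, r^5} (size 2)  {r^3, r^4} (size 2)  {s, sr, ..., sr^6} (size 7)
  chi_1 (triv)               1             1                    1                    1                    1                          
  chi_2 (sign: r->1, s->-1)  1             1                    1                    1                    -1                         
  chi_3 (2d, j=1)            2             2*cos(2*pi/7)        -2*cos(3*pi/7)       -2*cos(pi/7)         0                          
  chi_4 (2d, j=2)            2             -2*cos(3*pi/7)       -2*cos(pi/7)         2*cos(2*pi/7)        0                          
  chi_5 (2d, j=3)            2             -2*cos(pi/7)         2*cos(2*pi/7)        -2*cos(3*pi/7)       0                          

Spot check: chi_3 (2d, j=1) on {r^3, r^4} = -2*cos(pi/7).

Reasoning: D_7 has order 2*7 = 14 with 5 conjugacy classes, hence 5 irreducibles. Sum of squared dims 1 + 1 + 4 + 4 + 4 = 14 = |G|. Linear characters come from the abelianisation; the 2-dimensional irreps have character r^k -> 2*cos(2*pi*j*k/7), reflections -> 0.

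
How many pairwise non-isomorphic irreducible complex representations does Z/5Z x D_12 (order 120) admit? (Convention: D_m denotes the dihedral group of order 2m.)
45

Proof sketch: The number of irreducible complex representations of a finite group equals its number of conjugacy classes. For a direct product, #classes(G x H) = #classes(G) * #classes(H). Z/5Z has 5 classes (abelian), D_12 has 9 classes, so 5 * 9 = 45, so Z/5Z x D_12 (order 120) has exactly 45 irreducible complex representations.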